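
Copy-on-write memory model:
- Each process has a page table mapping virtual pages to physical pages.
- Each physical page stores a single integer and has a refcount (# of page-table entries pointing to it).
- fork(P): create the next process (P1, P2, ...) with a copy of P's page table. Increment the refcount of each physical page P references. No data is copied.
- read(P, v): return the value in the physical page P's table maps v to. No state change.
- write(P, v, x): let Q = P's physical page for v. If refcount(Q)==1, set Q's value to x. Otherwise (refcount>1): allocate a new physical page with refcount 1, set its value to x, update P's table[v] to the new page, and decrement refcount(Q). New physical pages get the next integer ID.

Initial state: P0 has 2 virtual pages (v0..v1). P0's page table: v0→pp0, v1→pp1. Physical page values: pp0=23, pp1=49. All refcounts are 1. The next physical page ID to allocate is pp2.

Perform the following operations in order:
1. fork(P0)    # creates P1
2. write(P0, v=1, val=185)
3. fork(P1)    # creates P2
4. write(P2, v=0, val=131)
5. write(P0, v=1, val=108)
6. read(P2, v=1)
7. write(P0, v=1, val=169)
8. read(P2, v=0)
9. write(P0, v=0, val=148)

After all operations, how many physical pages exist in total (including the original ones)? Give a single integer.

Op 1: fork(P0) -> P1. 2 ppages; refcounts: pp0:2 pp1:2
Op 2: write(P0, v1, 185). refcount(pp1)=2>1 -> COPY to pp2. 3 ppages; refcounts: pp0:2 pp1:1 pp2:1
Op 3: fork(P1) -> P2. 3 ppages; refcounts: pp0:3 pp1:2 pp2:1
Op 4: write(P2, v0, 131). refcount(pp0)=3>1 -> COPY to pp3. 4 ppages; refcounts: pp0:2 pp1:2 pp2:1 pp3:1
Op 5: write(P0, v1, 108). refcount(pp2)=1 -> write in place. 4 ppages; refcounts: pp0:2 pp1:2 pp2:1 pp3:1
Op 6: read(P2, v1) -> 49. No state change.
Op 7: write(P0, v1, 169). refcount(pp2)=1 -> write in place. 4 ppages; refcounts: pp0:2 pp1:2 pp2:1 pp3:1
Op 8: read(P2, v0) -> 131. No state change.
Op 9: write(P0, v0, 148). refcount(pp0)=2>1 -> COPY to pp4. 5 ppages; refcounts: pp0:1 pp1:2 pp2:1 pp3:1 pp4:1

Answer: 5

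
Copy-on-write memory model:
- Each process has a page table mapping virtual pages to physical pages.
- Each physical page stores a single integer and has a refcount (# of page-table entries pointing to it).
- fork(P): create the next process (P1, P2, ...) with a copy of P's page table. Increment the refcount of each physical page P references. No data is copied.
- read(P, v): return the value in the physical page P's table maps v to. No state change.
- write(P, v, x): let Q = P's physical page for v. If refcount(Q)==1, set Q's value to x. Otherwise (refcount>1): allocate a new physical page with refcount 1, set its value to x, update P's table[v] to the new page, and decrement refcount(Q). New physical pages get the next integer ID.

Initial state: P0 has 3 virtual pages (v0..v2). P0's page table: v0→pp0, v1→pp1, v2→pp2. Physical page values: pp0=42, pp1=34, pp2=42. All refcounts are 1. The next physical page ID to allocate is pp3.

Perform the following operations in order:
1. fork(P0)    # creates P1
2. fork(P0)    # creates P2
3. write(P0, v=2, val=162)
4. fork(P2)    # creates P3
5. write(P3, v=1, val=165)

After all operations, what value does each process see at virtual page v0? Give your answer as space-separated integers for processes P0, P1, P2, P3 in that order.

Answer: 42 42 42 42

Derivation:
Op 1: fork(P0) -> P1. 3 ppages; refcounts: pp0:2 pp1:2 pp2:2
Op 2: fork(P0) -> P2. 3 ppages; refcounts: pp0:3 pp1:3 pp2:3
Op 3: write(P0, v2, 162). refcount(pp2)=3>1 -> COPY to pp3. 4 ppages; refcounts: pp0:3 pp1:3 pp2:2 pp3:1
Op 4: fork(P2) -> P3. 4 ppages; refcounts: pp0:4 pp1:4 pp2:3 pp3:1
Op 5: write(P3, v1, 165). refcount(pp1)=4>1 -> COPY to pp4. 5 ppages; refcounts: pp0:4 pp1:3 pp2:3 pp3:1 pp4:1
P0: v0 -> pp0 = 42
P1: v0 -> pp0 = 42
P2: v0 -> pp0 = 42
P3: v0 -> pp0 = 42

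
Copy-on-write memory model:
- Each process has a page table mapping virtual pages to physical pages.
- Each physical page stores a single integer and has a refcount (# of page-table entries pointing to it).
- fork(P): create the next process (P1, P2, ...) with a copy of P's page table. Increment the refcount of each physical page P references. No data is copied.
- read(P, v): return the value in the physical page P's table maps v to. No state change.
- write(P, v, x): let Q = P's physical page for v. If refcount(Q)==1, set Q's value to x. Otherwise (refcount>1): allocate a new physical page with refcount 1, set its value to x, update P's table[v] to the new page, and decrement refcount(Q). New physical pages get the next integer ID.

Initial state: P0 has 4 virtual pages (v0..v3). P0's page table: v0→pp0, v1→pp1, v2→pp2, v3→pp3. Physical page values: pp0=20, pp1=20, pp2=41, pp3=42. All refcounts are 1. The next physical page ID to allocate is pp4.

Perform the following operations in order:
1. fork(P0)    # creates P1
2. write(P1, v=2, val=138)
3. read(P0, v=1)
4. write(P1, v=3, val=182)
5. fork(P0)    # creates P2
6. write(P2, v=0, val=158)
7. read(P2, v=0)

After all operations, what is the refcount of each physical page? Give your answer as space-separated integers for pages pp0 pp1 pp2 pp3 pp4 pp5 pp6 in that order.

Answer: 2 3 2 2 1 1 1

Derivation:
Op 1: fork(P0) -> P1. 4 ppages; refcounts: pp0:2 pp1:2 pp2:2 pp3:2
Op 2: write(P1, v2, 138). refcount(pp2)=2>1 -> COPY to pp4. 5 ppages; refcounts: pp0:2 pp1:2 pp2:1 pp3:2 pp4:1
Op 3: read(P0, v1) -> 20. No state change.
Op 4: write(P1, v3, 182). refcount(pp3)=2>1 -> COPY to pp5. 6 ppages; refcounts: pp0:2 pp1:2 pp2:1 pp3:1 pp4:1 pp5:1
Op 5: fork(P0) -> P2. 6 ppages; refcounts: pp0:3 pp1:3 pp2:2 pp3:2 pp4:1 pp5:1
Op 6: write(P2, v0, 158). refcount(pp0)=3>1 -> COPY to pp6. 7 ppages; refcounts: pp0:2 pp1:3 pp2:2 pp3:2 pp4:1 pp5:1 pp6:1
Op 7: read(P2, v0) -> 158. No state change.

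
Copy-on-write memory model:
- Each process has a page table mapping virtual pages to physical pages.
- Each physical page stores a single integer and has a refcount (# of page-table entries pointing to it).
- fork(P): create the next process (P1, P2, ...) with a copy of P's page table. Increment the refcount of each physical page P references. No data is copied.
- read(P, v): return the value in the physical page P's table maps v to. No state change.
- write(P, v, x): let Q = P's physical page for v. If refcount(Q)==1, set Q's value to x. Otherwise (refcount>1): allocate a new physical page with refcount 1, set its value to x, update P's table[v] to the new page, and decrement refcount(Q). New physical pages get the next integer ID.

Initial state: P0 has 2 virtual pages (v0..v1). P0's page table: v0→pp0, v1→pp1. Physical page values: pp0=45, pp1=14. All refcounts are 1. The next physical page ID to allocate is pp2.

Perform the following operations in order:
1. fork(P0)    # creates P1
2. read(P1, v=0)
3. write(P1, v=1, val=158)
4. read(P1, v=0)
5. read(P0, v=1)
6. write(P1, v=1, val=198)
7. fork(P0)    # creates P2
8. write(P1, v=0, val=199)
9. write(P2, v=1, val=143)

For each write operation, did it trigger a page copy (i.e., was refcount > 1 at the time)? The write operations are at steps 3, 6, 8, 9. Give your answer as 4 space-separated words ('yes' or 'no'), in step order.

Op 1: fork(P0) -> P1. 2 ppages; refcounts: pp0:2 pp1:2
Op 2: read(P1, v0) -> 45. No state change.
Op 3: write(P1, v1, 158). refcount(pp1)=2>1 -> COPY to pp2. 3 ppages; refcounts: pp0:2 pp1:1 pp2:1
Op 4: read(P1, v0) -> 45. No state change.
Op 5: read(P0, v1) -> 14. No state change.
Op 6: write(P1, v1, 198). refcount(pp2)=1 -> write in place. 3 ppages; refcounts: pp0:2 pp1:1 pp2:1
Op 7: fork(P0) -> P2. 3 ppages; refcounts: pp0:3 pp1:2 pp2:1
Op 8: write(P1, v0, 199). refcount(pp0)=3>1 -> COPY to pp3. 4 ppages; refcounts: pp0:2 pp1:2 pp2:1 pp3:1
Op 9: write(P2, v1, 143). refcount(pp1)=2>1 -> COPY to pp4. 5 ppages; refcounts: pp0:2 pp1:1 pp2:1 pp3:1 pp4:1

yes no yes yes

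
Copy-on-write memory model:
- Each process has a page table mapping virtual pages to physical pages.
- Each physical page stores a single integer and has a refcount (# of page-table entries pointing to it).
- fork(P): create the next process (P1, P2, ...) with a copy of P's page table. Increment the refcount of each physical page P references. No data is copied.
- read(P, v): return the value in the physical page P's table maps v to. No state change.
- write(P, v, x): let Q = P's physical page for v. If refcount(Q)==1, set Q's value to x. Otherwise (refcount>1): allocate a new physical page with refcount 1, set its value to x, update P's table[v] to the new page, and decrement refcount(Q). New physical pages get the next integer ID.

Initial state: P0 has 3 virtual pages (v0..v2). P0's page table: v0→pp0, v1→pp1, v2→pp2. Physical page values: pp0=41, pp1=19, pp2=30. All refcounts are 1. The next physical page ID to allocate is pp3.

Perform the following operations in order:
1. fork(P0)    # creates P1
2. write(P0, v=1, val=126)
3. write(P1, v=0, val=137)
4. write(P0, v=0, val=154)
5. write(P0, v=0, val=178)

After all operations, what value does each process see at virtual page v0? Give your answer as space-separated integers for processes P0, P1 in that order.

Op 1: fork(P0) -> P1. 3 ppages; refcounts: pp0:2 pp1:2 pp2:2
Op 2: write(P0, v1, 126). refcount(pp1)=2>1 -> COPY to pp3. 4 ppages; refcounts: pp0:2 pp1:1 pp2:2 pp3:1
Op 3: write(P1, v0, 137). refcount(pp0)=2>1 -> COPY to pp4. 5 ppages; refcounts: pp0:1 pp1:1 pp2:2 pp3:1 pp4:1
Op 4: write(P0, v0, 154). refcount(pp0)=1 -> write in place. 5 ppages; refcounts: pp0:1 pp1:1 pp2:2 pp3:1 pp4:1
Op 5: write(P0, v0, 178). refcount(pp0)=1 -> write in place. 5 ppages; refcounts: pp0:1 pp1:1 pp2:2 pp3:1 pp4:1
P0: v0 -> pp0 = 178
P1: v0 -> pp4 = 137

Answer: 178 137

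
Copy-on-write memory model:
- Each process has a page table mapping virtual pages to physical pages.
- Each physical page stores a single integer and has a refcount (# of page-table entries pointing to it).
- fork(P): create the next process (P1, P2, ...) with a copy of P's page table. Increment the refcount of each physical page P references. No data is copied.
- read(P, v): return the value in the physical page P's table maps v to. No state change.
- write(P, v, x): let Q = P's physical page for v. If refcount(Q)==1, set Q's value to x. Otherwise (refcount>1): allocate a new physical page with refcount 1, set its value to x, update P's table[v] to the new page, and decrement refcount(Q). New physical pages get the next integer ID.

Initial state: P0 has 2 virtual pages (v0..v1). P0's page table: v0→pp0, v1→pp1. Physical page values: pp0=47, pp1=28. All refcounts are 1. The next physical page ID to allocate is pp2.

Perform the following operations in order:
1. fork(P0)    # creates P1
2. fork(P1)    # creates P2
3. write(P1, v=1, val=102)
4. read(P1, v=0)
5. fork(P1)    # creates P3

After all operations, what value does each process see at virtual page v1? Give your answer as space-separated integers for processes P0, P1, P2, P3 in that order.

Op 1: fork(P0) -> P1. 2 ppages; refcounts: pp0:2 pp1:2
Op 2: fork(P1) -> P2. 2 ppages; refcounts: pp0:3 pp1:3
Op 3: write(P1, v1, 102). refcount(pp1)=3>1 -> COPY to pp2. 3 ppages; refcounts: pp0:3 pp1:2 pp2:1
Op 4: read(P1, v0) -> 47. No state change.
Op 5: fork(P1) -> P3. 3 ppages; refcounts: pp0:4 pp1:2 pp2:2
P0: v1 -> pp1 = 28
P1: v1 -> pp2 = 102
P2: v1 -> pp1 = 28
P3: v1 -> pp2 = 102

Answer: 28 102 28 102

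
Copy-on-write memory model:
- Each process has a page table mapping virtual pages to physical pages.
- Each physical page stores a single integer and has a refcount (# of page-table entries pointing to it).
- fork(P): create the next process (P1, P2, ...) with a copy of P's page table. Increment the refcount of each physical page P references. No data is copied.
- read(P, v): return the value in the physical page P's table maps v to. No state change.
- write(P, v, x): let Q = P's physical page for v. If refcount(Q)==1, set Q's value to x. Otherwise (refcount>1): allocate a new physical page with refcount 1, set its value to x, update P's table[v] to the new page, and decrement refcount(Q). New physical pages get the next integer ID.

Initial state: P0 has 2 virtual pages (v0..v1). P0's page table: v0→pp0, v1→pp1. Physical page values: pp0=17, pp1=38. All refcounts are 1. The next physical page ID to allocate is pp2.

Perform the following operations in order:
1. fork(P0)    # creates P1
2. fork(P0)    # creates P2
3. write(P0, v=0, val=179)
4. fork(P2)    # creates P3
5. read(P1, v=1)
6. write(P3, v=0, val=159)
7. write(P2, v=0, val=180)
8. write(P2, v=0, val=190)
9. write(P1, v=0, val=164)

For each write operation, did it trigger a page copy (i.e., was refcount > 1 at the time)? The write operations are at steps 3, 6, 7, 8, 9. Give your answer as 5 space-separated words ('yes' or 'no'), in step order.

Op 1: fork(P0) -> P1. 2 ppages; refcounts: pp0:2 pp1:2
Op 2: fork(P0) -> P2. 2 ppages; refcounts: pp0:3 pp1:3
Op 3: write(P0, v0, 179). refcount(pp0)=3>1 -> COPY to pp2. 3 ppages; refcounts: pp0:2 pp1:3 pp2:1
Op 4: fork(P2) -> P3. 3 ppages; refcounts: pp0:3 pp1:4 pp2:1
Op 5: read(P1, v1) -> 38. No state change.
Op 6: write(P3, v0, 159). refcount(pp0)=3>1 -> COPY to pp3. 4 ppages; refcounts: pp0:2 pp1:4 pp2:1 pp3:1
Op 7: write(P2, v0, 180). refcount(pp0)=2>1 -> COPY to pp4. 5 ppages; refcounts: pp0:1 pp1:4 pp2:1 pp3:1 pp4:1
Op 8: write(P2, v0, 190). refcount(pp4)=1 -> write in place. 5 ppages; refcounts: pp0:1 pp1:4 pp2:1 pp3:1 pp4:1
Op 9: write(P1, v0, 164). refcount(pp0)=1 -> write in place. 5 ppages; refcounts: pp0:1 pp1:4 pp2:1 pp3:1 pp4:1

yes yes yes no no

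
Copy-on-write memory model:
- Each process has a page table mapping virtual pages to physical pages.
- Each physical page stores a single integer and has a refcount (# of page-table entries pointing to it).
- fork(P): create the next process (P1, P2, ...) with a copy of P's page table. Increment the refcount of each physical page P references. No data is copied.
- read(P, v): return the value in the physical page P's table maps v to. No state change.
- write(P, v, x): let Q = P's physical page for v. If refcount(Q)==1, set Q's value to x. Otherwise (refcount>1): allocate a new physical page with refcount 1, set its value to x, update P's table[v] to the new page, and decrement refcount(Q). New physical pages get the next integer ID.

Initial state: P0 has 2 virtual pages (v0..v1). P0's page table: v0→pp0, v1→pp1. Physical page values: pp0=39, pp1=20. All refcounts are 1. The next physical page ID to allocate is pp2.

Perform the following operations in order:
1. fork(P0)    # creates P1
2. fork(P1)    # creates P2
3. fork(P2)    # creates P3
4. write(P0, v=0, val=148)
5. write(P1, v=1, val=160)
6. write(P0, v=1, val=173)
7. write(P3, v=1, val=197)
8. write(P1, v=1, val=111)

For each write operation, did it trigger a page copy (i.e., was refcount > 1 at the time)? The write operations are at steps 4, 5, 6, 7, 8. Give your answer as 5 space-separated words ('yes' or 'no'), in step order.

Op 1: fork(P0) -> P1. 2 ppages; refcounts: pp0:2 pp1:2
Op 2: fork(P1) -> P2. 2 ppages; refcounts: pp0:3 pp1:3
Op 3: fork(P2) -> P3. 2 ppages; refcounts: pp0:4 pp1:4
Op 4: write(P0, v0, 148). refcount(pp0)=4>1 -> COPY to pp2. 3 ppages; refcounts: pp0:3 pp1:4 pp2:1
Op 5: write(P1, v1, 160). refcount(pp1)=4>1 -> COPY to pp3. 4 ppages; refcounts: pp0:3 pp1:3 pp2:1 pp3:1
Op 6: write(P0, v1, 173). refcount(pp1)=3>1 -> COPY to pp4. 5 ppages; refcounts: pp0:3 pp1:2 pp2:1 pp3:1 pp4:1
Op 7: write(P3, v1, 197). refcount(pp1)=2>1 -> COPY to pp5. 6 ppages; refcounts: pp0:3 pp1:1 pp2:1 pp3:1 pp4:1 pp5:1
Op 8: write(P1, v1, 111). refcount(pp3)=1 -> write in place. 6 ppages; refcounts: pp0:3 pp1:1 pp2:1 pp3:1 pp4:1 pp5:1

yes yes yes yes no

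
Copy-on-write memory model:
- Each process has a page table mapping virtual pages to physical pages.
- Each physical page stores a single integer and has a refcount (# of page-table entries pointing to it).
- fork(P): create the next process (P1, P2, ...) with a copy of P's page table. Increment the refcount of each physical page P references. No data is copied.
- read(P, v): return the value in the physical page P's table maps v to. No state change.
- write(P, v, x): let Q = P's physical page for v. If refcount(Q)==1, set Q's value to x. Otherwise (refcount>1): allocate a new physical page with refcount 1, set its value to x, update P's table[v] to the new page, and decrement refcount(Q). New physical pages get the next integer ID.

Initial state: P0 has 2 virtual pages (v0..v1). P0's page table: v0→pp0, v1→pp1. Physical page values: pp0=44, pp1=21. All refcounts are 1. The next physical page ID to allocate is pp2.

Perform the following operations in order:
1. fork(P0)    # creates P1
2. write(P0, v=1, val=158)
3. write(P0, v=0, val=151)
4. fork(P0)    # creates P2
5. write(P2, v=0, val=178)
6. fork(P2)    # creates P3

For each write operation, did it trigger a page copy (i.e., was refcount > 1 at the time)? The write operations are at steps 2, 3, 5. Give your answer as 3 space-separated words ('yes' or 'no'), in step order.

Op 1: fork(P0) -> P1. 2 ppages; refcounts: pp0:2 pp1:2
Op 2: write(P0, v1, 158). refcount(pp1)=2>1 -> COPY to pp2. 3 ppages; refcounts: pp0:2 pp1:1 pp2:1
Op 3: write(P0, v0, 151). refcount(pp0)=2>1 -> COPY to pp3. 4 ppages; refcounts: pp0:1 pp1:1 pp2:1 pp3:1
Op 4: fork(P0) -> P2. 4 ppages; refcounts: pp0:1 pp1:1 pp2:2 pp3:2
Op 5: write(P2, v0, 178). refcount(pp3)=2>1 -> COPY to pp4. 5 ppages; refcounts: pp0:1 pp1:1 pp2:2 pp3:1 pp4:1
Op 6: fork(P2) -> P3. 5 ppages; refcounts: pp0:1 pp1:1 pp2:3 pp3:1 pp4:2

yes yes yes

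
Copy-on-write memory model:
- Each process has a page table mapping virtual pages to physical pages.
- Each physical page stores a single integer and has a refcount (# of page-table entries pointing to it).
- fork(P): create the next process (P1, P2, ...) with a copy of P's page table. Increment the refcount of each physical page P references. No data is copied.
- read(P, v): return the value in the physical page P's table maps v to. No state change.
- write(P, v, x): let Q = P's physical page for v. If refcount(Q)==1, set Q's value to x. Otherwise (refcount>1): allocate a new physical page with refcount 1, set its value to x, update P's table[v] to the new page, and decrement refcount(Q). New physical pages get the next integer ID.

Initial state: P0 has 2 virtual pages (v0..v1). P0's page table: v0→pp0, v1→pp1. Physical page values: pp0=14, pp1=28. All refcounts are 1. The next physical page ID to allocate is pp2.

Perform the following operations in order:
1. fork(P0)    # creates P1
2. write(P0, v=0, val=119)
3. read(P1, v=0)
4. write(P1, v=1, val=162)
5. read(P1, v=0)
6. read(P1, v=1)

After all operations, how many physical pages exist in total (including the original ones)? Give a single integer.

Op 1: fork(P0) -> P1. 2 ppages; refcounts: pp0:2 pp1:2
Op 2: write(P0, v0, 119). refcount(pp0)=2>1 -> COPY to pp2. 3 ppages; refcounts: pp0:1 pp1:2 pp2:1
Op 3: read(P1, v0) -> 14. No state change.
Op 4: write(P1, v1, 162). refcount(pp1)=2>1 -> COPY to pp3. 4 ppages; refcounts: pp0:1 pp1:1 pp2:1 pp3:1
Op 5: read(P1, v0) -> 14. No state change.
Op 6: read(P1, v1) -> 162. No state change.

Answer: 4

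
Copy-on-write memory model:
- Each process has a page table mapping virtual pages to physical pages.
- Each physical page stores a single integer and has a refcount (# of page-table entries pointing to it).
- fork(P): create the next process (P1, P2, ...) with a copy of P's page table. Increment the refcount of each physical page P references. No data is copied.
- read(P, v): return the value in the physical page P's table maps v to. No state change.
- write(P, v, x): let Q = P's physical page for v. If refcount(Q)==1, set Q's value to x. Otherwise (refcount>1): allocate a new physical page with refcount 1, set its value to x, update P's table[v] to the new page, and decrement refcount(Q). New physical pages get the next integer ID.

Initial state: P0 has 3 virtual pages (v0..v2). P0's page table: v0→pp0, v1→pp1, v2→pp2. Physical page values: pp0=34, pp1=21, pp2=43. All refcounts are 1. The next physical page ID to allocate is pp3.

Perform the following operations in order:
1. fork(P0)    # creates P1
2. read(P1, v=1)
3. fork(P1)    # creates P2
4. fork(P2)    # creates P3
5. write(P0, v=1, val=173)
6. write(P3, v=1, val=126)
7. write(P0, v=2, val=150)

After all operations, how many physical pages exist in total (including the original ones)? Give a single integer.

Answer: 6

Derivation:
Op 1: fork(P0) -> P1. 3 ppages; refcounts: pp0:2 pp1:2 pp2:2
Op 2: read(P1, v1) -> 21. No state change.
Op 3: fork(P1) -> P2. 3 ppages; refcounts: pp0:3 pp1:3 pp2:3
Op 4: fork(P2) -> P3. 3 ppages; refcounts: pp0:4 pp1:4 pp2:4
Op 5: write(P0, v1, 173). refcount(pp1)=4>1 -> COPY to pp3. 4 ppages; refcounts: pp0:4 pp1:3 pp2:4 pp3:1
Op 6: write(P3, v1, 126). refcount(pp1)=3>1 -> COPY to pp4. 5 ppages; refcounts: pp0:4 pp1:2 pp2:4 pp3:1 pp4:1
Op 7: write(P0, v2, 150). refcount(pp2)=4>1 -> COPY to pp5. 6 ppages; refcounts: pp0:4 pp1:2 pp2:3 pp3:1 pp4:1 pp5:1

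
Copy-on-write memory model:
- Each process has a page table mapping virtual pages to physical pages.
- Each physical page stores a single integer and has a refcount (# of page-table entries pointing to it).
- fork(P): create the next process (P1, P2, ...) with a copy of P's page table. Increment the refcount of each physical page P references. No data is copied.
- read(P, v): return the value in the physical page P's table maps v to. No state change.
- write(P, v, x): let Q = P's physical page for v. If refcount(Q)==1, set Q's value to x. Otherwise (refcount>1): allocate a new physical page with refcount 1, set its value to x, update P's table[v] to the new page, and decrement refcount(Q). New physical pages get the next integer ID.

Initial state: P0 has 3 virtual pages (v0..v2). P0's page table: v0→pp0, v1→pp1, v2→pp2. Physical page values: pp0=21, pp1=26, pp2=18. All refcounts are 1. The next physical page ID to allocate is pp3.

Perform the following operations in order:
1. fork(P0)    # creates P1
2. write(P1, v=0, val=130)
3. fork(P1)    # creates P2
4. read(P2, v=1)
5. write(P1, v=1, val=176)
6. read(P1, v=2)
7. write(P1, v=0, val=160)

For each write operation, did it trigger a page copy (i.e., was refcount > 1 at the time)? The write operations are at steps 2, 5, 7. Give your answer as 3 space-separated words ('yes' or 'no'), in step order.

Op 1: fork(P0) -> P1. 3 ppages; refcounts: pp0:2 pp1:2 pp2:2
Op 2: write(P1, v0, 130). refcount(pp0)=2>1 -> COPY to pp3. 4 ppages; refcounts: pp0:1 pp1:2 pp2:2 pp3:1
Op 3: fork(P1) -> P2. 4 ppages; refcounts: pp0:1 pp1:3 pp2:3 pp3:2
Op 4: read(P2, v1) -> 26. No state change.
Op 5: write(P1, v1, 176). refcount(pp1)=3>1 -> COPY to pp4. 5 ppages; refcounts: pp0:1 pp1:2 pp2:3 pp3:2 pp4:1
Op 6: read(P1, v2) -> 18. No state change.
Op 7: write(P1, v0, 160). refcount(pp3)=2>1 -> COPY to pp5. 6 ppages; refcounts: pp0:1 pp1:2 pp2:3 pp3:1 pp4:1 pp5:1

yes yes yes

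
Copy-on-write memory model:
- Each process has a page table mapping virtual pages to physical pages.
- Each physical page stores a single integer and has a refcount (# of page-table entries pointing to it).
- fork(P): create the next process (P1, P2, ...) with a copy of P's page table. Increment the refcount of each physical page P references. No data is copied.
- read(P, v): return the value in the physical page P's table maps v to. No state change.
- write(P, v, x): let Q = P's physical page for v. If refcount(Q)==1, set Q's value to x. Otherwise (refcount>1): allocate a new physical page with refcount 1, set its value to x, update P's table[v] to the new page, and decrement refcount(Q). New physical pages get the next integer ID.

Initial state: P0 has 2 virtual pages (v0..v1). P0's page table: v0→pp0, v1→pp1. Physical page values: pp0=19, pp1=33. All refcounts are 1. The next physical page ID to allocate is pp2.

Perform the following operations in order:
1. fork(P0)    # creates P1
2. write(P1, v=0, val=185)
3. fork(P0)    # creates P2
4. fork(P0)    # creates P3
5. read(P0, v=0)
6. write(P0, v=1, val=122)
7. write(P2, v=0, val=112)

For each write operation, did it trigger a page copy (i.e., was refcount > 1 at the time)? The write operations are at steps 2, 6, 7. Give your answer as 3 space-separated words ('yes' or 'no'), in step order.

Op 1: fork(P0) -> P1. 2 ppages; refcounts: pp0:2 pp1:2
Op 2: write(P1, v0, 185). refcount(pp0)=2>1 -> COPY to pp2. 3 ppages; refcounts: pp0:1 pp1:2 pp2:1
Op 3: fork(P0) -> P2. 3 ppages; refcounts: pp0:2 pp1:3 pp2:1
Op 4: fork(P0) -> P3. 3 ppages; refcounts: pp0:3 pp1:4 pp2:1
Op 5: read(P0, v0) -> 19. No state change.
Op 6: write(P0, v1, 122). refcount(pp1)=4>1 -> COPY to pp3. 4 ppages; refcounts: pp0:3 pp1:3 pp2:1 pp3:1
Op 7: write(P2, v0, 112). refcount(pp0)=3>1 -> COPY to pp4. 5 ppages; refcounts: pp0:2 pp1:3 pp2:1 pp3:1 pp4:1

yes yes yes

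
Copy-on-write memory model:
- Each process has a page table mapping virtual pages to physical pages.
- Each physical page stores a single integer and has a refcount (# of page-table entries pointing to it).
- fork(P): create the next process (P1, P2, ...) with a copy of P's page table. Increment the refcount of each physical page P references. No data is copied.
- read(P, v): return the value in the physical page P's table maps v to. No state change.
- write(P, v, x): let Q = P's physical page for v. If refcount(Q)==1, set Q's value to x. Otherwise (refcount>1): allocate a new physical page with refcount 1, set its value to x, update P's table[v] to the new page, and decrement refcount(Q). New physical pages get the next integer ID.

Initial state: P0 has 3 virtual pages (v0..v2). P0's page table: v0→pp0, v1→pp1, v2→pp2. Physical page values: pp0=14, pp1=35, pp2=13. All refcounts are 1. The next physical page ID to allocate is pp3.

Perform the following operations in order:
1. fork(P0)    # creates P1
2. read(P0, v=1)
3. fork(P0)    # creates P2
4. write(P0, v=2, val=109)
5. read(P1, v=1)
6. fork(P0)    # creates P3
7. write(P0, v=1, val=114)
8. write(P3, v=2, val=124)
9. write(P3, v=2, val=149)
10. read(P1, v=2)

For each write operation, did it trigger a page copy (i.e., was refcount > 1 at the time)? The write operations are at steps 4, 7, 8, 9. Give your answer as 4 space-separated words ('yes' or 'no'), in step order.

Op 1: fork(P0) -> P1. 3 ppages; refcounts: pp0:2 pp1:2 pp2:2
Op 2: read(P0, v1) -> 35. No state change.
Op 3: fork(P0) -> P2. 3 ppages; refcounts: pp0:3 pp1:3 pp2:3
Op 4: write(P0, v2, 109). refcount(pp2)=3>1 -> COPY to pp3. 4 ppages; refcounts: pp0:3 pp1:3 pp2:2 pp3:1
Op 5: read(P1, v1) -> 35. No state change.
Op 6: fork(P0) -> P3. 4 ppages; refcounts: pp0:4 pp1:4 pp2:2 pp3:2
Op 7: write(P0, v1, 114). refcount(pp1)=4>1 -> COPY to pp4. 5 ppages; refcounts: pp0:4 pp1:3 pp2:2 pp3:2 pp4:1
Op 8: write(P3, v2, 124). refcount(pp3)=2>1 -> COPY to pp5. 6 ppages; refcounts: pp0:4 pp1:3 pp2:2 pp3:1 pp4:1 pp5:1
Op 9: write(P3, v2, 149). refcount(pp5)=1 -> write in place. 6 ppages; refcounts: pp0:4 pp1:3 pp2:2 pp3:1 pp4:1 pp5:1
Op 10: read(P1, v2) -> 13. No state change.

yes yes yes no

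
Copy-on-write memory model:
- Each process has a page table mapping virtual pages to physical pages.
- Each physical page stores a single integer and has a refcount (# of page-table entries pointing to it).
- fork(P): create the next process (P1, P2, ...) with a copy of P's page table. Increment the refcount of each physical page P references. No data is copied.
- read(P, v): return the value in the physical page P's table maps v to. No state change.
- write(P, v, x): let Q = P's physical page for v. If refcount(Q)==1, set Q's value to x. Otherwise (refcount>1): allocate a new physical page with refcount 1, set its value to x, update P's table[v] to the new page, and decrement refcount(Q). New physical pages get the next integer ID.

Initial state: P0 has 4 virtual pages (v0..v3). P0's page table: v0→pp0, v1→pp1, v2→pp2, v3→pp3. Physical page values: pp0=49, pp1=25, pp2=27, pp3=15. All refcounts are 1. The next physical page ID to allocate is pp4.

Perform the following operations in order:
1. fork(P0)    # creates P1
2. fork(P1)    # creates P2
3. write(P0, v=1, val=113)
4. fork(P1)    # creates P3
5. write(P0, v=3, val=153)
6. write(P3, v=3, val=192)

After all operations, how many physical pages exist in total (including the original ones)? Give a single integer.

Op 1: fork(P0) -> P1. 4 ppages; refcounts: pp0:2 pp1:2 pp2:2 pp3:2
Op 2: fork(P1) -> P2. 4 ppages; refcounts: pp0:3 pp1:3 pp2:3 pp3:3
Op 3: write(P0, v1, 113). refcount(pp1)=3>1 -> COPY to pp4. 5 ppages; refcounts: pp0:3 pp1:2 pp2:3 pp3:3 pp4:1
Op 4: fork(P1) -> P3. 5 ppages; refcounts: pp0:4 pp1:3 pp2:4 pp3:4 pp4:1
Op 5: write(P0, v3, 153). refcount(pp3)=4>1 -> COPY to pp5. 6 ppages; refcounts: pp0:4 pp1:3 pp2:4 pp3:3 pp4:1 pp5:1
Op 6: write(P3, v3, 192). refcount(pp3)=3>1 -> COPY to pp6. 7 ppages; refcounts: pp0:4 pp1:3 pp2:4 pp3:2 pp4:1 pp5:1 pp6:1

Answer: 7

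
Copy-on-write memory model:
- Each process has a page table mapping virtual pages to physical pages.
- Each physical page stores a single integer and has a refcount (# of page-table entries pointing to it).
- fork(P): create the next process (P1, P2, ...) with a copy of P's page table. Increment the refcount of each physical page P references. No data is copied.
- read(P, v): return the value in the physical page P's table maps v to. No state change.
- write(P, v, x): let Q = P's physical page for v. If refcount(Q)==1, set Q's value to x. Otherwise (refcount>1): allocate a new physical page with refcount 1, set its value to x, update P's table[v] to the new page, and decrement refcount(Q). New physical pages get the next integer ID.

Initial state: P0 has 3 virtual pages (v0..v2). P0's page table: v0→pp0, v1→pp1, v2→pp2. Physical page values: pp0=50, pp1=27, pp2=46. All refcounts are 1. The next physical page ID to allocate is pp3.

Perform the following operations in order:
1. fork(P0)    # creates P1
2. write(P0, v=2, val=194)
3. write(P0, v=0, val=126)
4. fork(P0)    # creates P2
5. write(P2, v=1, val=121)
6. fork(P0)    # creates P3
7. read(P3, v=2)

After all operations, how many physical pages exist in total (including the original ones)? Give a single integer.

Answer: 6

Derivation:
Op 1: fork(P0) -> P1. 3 ppages; refcounts: pp0:2 pp1:2 pp2:2
Op 2: write(P0, v2, 194). refcount(pp2)=2>1 -> COPY to pp3. 4 ppages; refcounts: pp0:2 pp1:2 pp2:1 pp3:1
Op 3: write(P0, v0, 126). refcount(pp0)=2>1 -> COPY to pp4. 5 ppages; refcounts: pp0:1 pp1:2 pp2:1 pp3:1 pp4:1
Op 4: fork(P0) -> P2. 5 ppages; refcounts: pp0:1 pp1:3 pp2:1 pp3:2 pp4:2
Op 5: write(P2, v1, 121). refcount(pp1)=3>1 -> COPY to pp5. 6 ppages; refcounts: pp0:1 pp1:2 pp2:1 pp3:2 pp4:2 pp5:1
Op 6: fork(P0) -> P3. 6 ppages; refcounts: pp0:1 pp1:3 pp2:1 pp3:3 pp4:3 pp5:1
Op 7: read(P3, v2) -> 194. No state change.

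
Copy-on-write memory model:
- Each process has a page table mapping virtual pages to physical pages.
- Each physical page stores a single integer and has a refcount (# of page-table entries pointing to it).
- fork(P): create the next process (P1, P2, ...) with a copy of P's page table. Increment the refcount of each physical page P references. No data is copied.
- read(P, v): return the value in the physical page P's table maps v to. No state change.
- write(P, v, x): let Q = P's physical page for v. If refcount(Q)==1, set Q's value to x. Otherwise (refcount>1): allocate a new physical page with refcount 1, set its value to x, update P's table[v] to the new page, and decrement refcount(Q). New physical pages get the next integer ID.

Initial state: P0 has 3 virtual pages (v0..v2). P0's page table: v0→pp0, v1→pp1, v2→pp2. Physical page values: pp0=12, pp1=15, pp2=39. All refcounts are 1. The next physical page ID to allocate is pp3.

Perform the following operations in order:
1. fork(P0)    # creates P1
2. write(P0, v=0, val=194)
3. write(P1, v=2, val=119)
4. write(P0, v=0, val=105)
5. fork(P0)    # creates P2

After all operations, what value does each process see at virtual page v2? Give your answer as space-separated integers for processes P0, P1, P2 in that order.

Answer: 39 119 39

Derivation:
Op 1: fork(P0) -> P1. 3 ppages; refcounts: pp0:2 pp1:2 pp2:2
Op 2: write(P0, v0, 194). refcount(pp0)=2>1 -> COPY to pp3. 4 ppages; refcounts: pp0:1 pp1:2 pp2:2 pp3:1
Op 3: write(P1, v2, 119). refcount(pp2)=2>1 -> COPY to pp4. 5 ppages; refcounts: pp0:1 pp1:2 pp2:1 pp3:1 pp4:1
Op 4: write(P0, v0, 105). refcount(pp3)=1 -> write in place. 5 ppages; refcounts: pp0:1 pp1:2 pp2:1 pp3:1 pp4:1
Op 5: fork(P0) -> P2. 5 ppages; refcounts: pp0:1 pp1:3 pp2:2 pp3:2 pp4:1
P0: v2 -> pp2 = 39
P1: v2 -> pp4 = 119
P2: v2 -> pp2 = 39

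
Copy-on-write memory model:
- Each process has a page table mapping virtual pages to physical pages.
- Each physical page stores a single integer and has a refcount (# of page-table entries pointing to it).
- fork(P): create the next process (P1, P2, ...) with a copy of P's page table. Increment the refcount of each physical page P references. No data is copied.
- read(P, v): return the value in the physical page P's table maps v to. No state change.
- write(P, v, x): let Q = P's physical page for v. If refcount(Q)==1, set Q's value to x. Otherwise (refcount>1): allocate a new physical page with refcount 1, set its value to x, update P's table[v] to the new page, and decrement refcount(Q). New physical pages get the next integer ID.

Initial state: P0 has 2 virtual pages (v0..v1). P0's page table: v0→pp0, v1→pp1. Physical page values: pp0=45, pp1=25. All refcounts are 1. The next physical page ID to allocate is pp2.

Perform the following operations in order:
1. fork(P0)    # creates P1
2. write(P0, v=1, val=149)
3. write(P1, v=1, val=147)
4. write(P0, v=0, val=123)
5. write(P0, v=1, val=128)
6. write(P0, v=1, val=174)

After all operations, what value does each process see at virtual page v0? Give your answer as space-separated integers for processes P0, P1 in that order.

Answer: 123 45

Derivation:
Op 1: fork(P0) -> P1. 2 ppages; refcounts: pp0:2 pp1:2
Op 2: write(P0, v1, 149). refcount(pp1)=2>1 -> COPY to pp2. 3 ppages; refcounts: pp0:2 pp1:1 pp2:1
Op 3: write(P1, v1, 147). refcount(pp1)=1 -> write in place. 3 ppages; refcounts: pp0:2 pp1:1 pp2:1
Op 4: write(P0, v0, 123). refcount(pp0)=2>1 -> COPY to pp3. 4 ppages; refcounts: pp0:1 pp1:1 pp2:1 pp3:1
Op 5: write(P0, v1, 128). refcount(pp2)=1 -> write in place. 4 ppages; refcounts: pp0:1 pp1:1 pp2:1 pp3:1
Op 6: write(P0, v1, 174). refcount(pp2)=1 -> write in place. 4 ppages; refcounts: pp0:1 pp1:1 pp2:1 pp3:1
P0: v0 -> pp3 = 123
P1: v0 -> pp0 = 45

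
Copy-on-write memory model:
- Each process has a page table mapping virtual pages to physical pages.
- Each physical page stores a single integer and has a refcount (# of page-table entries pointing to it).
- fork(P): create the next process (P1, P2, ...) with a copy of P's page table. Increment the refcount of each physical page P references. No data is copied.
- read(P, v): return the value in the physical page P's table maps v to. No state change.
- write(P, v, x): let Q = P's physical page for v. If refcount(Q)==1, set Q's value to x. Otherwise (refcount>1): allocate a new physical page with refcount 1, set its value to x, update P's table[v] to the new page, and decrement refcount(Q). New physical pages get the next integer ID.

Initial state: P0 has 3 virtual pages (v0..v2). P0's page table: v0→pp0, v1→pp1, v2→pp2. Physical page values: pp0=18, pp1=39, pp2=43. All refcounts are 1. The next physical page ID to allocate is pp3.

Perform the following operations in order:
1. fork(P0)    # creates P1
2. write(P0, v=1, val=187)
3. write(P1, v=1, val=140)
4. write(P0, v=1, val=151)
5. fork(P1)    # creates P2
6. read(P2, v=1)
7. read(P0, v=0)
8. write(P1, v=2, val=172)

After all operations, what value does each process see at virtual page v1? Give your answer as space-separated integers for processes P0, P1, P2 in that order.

Answer: 151 140 140

Derivation:
Op 1: fork(P0) -> P1. 3 ppages; refcounts: pp0:2 pp1:2 pp2:2
Op 2: write(P0, v1, 187). refcount(pp1)=2>1 -> COPY to pp3. 4 ppages; refcounts: pp0:2 pp1:1 pp2:2 pp3:1
Op 3: write(P1, v1, 140). refcount(pp1)=1 -> write in place. 4 ppages; refcounts: pp0:2 pp1:1 pp2:2 pp3:1
Op 4: write(P0, v1, 151). refcount(pp3)=1 -> write in place. 4 ppages; refcounts: pp0:2 pp1:1 pp2:2 pp3:1
Op 5: fork(P1) -> P2. 4 ppages; refcounts: pp0:3 pp1:2 pp2:3 pp3:1
Op 6: read(P2, v1) -> 140. No state change.
Op 7: read(P0, v0) -> 18. No state change.
Op 8: write(P1, v2, 172). refcount(pp2)=3>1 -> COPY to pp4. 5 ppages; refcounts: pp0:3 pp1:2 pp2:2 pp3:1 pp4:1
P0: v1 -> pp3 = 151
P1: v1 -> pp1 = 140
P2: v1 -> pp1 = 140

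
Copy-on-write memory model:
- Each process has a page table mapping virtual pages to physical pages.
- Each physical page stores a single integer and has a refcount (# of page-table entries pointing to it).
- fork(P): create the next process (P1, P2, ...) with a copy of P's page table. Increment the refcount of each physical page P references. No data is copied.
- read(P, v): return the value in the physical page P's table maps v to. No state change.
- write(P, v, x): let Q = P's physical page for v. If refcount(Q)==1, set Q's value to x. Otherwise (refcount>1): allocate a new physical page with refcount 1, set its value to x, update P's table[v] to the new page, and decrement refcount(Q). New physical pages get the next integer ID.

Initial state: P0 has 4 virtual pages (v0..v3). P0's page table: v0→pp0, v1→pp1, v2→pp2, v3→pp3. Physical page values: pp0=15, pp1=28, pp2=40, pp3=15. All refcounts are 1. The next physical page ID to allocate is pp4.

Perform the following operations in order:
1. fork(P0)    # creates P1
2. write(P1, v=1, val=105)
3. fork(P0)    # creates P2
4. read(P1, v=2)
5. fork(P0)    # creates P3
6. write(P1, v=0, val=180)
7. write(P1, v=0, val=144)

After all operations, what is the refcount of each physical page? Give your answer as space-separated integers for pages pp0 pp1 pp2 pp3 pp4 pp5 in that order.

Op 1: fork(P0) -> P1. 4 ppages; refcounts: pp0:2 pp1:2 pp2:2 pp3:2
Op 2: write(P1, v1, 105). refcount(pp1)=2>1 -> COPY to pp4. 5 ppages; refcounts: pp0:2 pp1:1 pp2:2 pp3:2 pp4:1
Op 3: fork(P0) -> P2. 5 ppages; refcounts: pp0:3 pp1:2 pp2:3 pp3:3 pp4:1
Op 4: read(P1, v2) -> 40. No state change.
Op 5: fork(P0) -> P3. 5 ppages; refcounts: pp0:4 pp1:3 pp2:4 pp3:4 pp4:1
Op 6: write(P1, v0, 180). refcount(pp0)=4>1 -> COPY to pp5. 6 ppages; refcounts: pp0:3 pp1:3 pp2:4 pp3:4 pp4:1 pp5:1
Op 7: write(P1, v0, 144). refcount(pp5)=1 -> write in place. 6 ppages; refcounts: pp0:3 pp1:3 pp2:4 pp3:4 pp4:1 pp5:1

Answer: 3 3 4 4 1 1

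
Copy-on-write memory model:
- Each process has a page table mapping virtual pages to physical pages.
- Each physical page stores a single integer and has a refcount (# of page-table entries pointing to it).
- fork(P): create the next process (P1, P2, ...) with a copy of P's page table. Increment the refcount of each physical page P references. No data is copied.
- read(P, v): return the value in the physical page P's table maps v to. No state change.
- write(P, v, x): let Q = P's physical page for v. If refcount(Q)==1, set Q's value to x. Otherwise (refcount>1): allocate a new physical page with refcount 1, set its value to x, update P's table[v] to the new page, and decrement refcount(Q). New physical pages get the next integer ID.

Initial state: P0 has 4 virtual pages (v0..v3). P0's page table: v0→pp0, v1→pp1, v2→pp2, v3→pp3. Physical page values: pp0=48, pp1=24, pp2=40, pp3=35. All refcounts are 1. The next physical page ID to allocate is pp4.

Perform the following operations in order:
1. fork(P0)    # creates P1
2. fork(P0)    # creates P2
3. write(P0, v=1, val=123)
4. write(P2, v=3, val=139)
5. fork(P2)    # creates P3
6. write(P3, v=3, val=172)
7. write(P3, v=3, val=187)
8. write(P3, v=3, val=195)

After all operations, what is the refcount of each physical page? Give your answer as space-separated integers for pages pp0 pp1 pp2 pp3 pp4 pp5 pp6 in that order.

Answer: 4 3 4 2 1 1 1

Derivation:
Op 1: fork(P0) -> P1. 4 ppages; refcounts: pp0:2 pp1:2 pp2:2 pp3:2
Op 2: fork(P0) -> P2. 4 ppages; refcounts: pp0:3 pp1:3 pp2:3 pp3:3
Op 3: write(P0, v1, 123). refcount(pp1)=3>1 -> COPY to pp4. 5 ppages; refcounts: pp0:3 pp1:2 pp2:3 pp3:3 pp4:1
Op 4: write(P2, v3, 139). refcount(pp3)=3>1 -> COPY to pp5. 6 ppages; refcounts: pp0:3 pp1:2 pp2:3 pp3:2 pp4:1 pp5:1
Op 5: fork(P2) -> P3. 6 ppages; refcounts: pp0:4 pp1:3 pp2:4 pp3:2 pp4:1 pp5:2
Op 6: write(P3, v3, 172). refcount(pp5)=2>1 -> COPY to pp6. 7 ppages; refcounts: pp0:4 pp1:3 pp2:4 pp3:2 pp4:1 pp5:1 pp6:1
Op 7: write(P3, v3, 187). refcount(pp6)=1 -> write in place. 7 ppages; refcounts: pp0:4 pp1:3 pp2:4 pp3:2 pp4:1 pp5:1 pp6:1
Op 8: write(P3, v3, 195). refcount(pp6)=1 -> write in place. 7 ppages; refcounts: pp0:4 pp1:3 pp2:4 pp3:2 pp4:1 pp5:1 pp6:1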